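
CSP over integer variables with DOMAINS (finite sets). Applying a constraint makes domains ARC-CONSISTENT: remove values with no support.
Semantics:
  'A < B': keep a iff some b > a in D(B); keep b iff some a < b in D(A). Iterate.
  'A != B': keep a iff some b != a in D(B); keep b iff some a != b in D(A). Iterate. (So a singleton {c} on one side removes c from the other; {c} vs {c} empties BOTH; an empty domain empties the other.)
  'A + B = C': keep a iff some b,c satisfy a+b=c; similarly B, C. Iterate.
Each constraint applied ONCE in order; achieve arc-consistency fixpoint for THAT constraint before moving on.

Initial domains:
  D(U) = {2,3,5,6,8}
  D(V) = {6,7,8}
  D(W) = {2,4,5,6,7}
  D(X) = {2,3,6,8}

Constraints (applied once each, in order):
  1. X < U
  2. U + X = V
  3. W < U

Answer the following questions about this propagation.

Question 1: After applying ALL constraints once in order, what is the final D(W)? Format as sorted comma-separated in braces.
Answer: {2,4,5}

Derivation:
Constraint 1 (X < U) on D(X)={2,3,6,8} D(U)={2,3,5,6,8}: X {2,3,6,8}->{2,3,6}; U {2,3,5,6,8}->{3,5,6,8}
Constraint 2 (U + X = V) on D(U)={3,5,6,8} D(X)={2,3,6} D(V)={6,7,8}: U {3,5,6,8}->{3,5,6}; X {2,3,6}->{2,3}
Constraint 3 (W < U) on D(W)={2,4,5,6,7} D(U)={3,5,6}: W {2,4,5,6,7}->{2,4,5}
So after all 3 constraints: D(W) = {2,4,5}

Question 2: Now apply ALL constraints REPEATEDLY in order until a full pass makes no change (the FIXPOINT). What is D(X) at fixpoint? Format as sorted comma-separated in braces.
Answer: {2,3}

Derivation:
pass 0 (initial): D(X)={2,3,6,8}
pass 1: U {2,3,5,6,8}->{3,5,6}; W {2,4,5,6,7}->{2,4,5}; X {2,3,6,8}->{2,3}
pass 2: no change
Fixpoint after 2 passes: D(X) = {2,3}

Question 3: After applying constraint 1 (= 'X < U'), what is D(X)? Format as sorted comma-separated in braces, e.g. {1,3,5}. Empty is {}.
Constraint 1 (X < U) on D(X)={2,3,6,8} D(U)={2,3,5,6,8}: X {2,3,6,8}->{2,3,6}; U {2,3,5,6,8}->{3,5,6,8}
So after constraint 1: D(X) = {2,3,6}

Answer: {2,3,6}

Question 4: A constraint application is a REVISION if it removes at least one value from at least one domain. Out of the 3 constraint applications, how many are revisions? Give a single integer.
Answer: 3

Derivation:
Constraint 1 (X < U) on D(X)={2,3,6,8} D(U)={2,3,5,6,8}: X {2,3,6,8}->{2,3,6}; U {2,3,5,6,8}->{3,5,6,8} => REVISION
Constraint 2 (U + X = V) on D(U)={3,5,6,8} D(X)={2,3,6} D(V)={6,7,8}: U {3,5,6,8}->{3,5,6}; X {2,3,6}->{2,3} => REVISION
Constraint 3 (W < U) on D(W)={2,4,5,6,7} D(U)={3,5,6}: W {2,4,5,6,7}->{2,4,5} => REVISION
Total revisions = 3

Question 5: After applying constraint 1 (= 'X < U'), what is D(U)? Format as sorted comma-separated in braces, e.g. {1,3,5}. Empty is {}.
Constraint 1 (X < U) on D(X)={2,3,6,8} D(U)={2,3,5,6,8}: X {2,3,6,8}->{2,3,6}; U {2,3,5,6,8}->{3,5,6,8}
So after constraint 1: D(U) = {3,5,6,8}

Answer: {3,5,6,8}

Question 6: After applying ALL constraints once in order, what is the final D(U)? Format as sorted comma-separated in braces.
Answer: {3,5,6}

Derivation:
Constraint 1 (X < U) on D(X)={2,3,6,8} D(U)={2,3,5,6,8}: X {2,3,6,8}->{2,3,6}; U {2,3,5,6,8}->{3,5,6,8}
Constraint 2 (U + X = V) on D(U)={3,5,6,8} D(X)={2,3,6} D(V)={6,7,8}: U {3,5,6,8}->{3,5,6}; X {2,3,6}->{2,3}
Constraint 3 (W < U) on D(W)={2,4,5,6,7} D(U)={3,5,6}: W {2,4,5,6,7}->{2,4,5}
So after all 3 constraints: D(U) = {3,5,6}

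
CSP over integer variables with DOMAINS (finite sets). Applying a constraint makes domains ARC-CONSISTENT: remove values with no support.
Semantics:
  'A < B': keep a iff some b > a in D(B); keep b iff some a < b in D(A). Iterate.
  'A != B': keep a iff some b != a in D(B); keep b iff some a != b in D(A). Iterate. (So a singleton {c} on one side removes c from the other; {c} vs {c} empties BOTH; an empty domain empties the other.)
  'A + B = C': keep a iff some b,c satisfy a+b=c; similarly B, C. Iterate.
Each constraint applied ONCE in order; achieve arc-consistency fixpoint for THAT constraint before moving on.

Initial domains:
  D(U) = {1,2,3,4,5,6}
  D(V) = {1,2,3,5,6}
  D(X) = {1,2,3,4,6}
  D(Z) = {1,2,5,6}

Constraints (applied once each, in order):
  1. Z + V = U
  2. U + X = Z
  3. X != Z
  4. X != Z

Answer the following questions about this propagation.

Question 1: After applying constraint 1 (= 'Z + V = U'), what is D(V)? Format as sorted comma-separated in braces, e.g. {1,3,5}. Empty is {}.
Constraint 1 (Z + V = U) on D(Z)={1,2,5,6} D(V)={1,2,3,5,6} D(U)={1,2,3,4,5,6}: Z {1,2,5,6}->{1,2,5}; V {1,2,3,5,6}->{1,2,3,5}; U {1,2,3,4,5,6}->{2,3,4,5,6}
So after constraint 1: D(V) = {1,2,3,5}

Answer: {1,2,3,5}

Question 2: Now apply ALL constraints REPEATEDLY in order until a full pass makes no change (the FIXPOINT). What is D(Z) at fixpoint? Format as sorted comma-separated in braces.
Answer: {}

Derivation:
pass 0 (initial): D(Z)={1,2,5,6}
pass 1: U {1,2,3,4,5,6}->{2,3,4}; V {1,2,3,5,6}->{1,2,3,5}; X {1,2,3,4,6}->{1,2,3}; Z {1,2,5,6}->{5}
pass 2: U {2,3,4}->{}; V {1,2,3,5}->{}; X {1,2,3}->{}; Z {5}->{}
pass 3: no change
Fixpoint after 3 passes: D(Z) = {}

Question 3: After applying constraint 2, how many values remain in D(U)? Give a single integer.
Constraint 1 (Z + V = U) on D(Z)={1,2,5,6} D(V)={1,2,3,5,6} D(U)={1,2,3,4,5,6}: Z {1,2,5,6}->{1,2,5}; V {1,2,3,5,6}->{1,2,3,5}; U {1,2,3,4,5,6}->{2,3,4,5,6}
Constraint 2 (U + X = Z) on D(U)={2,3,4,5,6} D(X)={1,2,3,4,6} D(Z)={1,2,5}: U {2,3,4,5,6}->{2,3,4}; X {1,2,3,4,6}->{1,2,3}; Z {1,2,5}->{5}
So after constraint 2: D(U)={2,3,4}, size = 3

Answer: 3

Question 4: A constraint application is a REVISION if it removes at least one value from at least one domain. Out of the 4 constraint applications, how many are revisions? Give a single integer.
Answer: 2

Derivation:
Constraint 1 (Z + V = U) on D(Z)={1,2,5,6} D(V)={1,2,3,5,6} D(U)={1,2,3,4,5,6}: Z {1,2,5,6}->{1,2,5}; V {1,2,3,5,6}->{1,2,3,5}; U {1,2,3,4,5,6}->{2,3,4,5,6} => REVISION
Constraint 2 (U + X = Z) on D(U)={2,3,4,5,6} D(X)={1,2,3,4,6} D(Z)={1,2,5}: U {2,3,4,5,6}->{2,3,4}; X {1,2,3,4,6}->{1,2,3}; Z {1,2,5}->{5} => REVISION
Constraint 3 (X != Z) on D(X)={1,2,3} D(Z)={5}: no change => not a revision
Constraint 4 (X != Z) on D(X)={1,2,3} D(Z)={5}: no change => not a revision
Total revisions = 2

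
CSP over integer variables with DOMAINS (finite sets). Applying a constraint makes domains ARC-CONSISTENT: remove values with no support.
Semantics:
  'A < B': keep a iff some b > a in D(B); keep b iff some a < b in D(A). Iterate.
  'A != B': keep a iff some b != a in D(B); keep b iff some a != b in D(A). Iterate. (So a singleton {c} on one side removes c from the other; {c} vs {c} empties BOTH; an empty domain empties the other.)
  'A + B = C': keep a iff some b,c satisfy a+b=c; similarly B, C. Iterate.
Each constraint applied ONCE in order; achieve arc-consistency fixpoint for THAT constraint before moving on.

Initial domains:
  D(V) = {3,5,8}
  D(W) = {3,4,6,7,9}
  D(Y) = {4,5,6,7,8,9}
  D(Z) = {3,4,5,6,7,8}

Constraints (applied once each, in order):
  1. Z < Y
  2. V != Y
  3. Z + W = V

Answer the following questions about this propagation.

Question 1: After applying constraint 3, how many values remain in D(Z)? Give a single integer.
Answer: 2

Derivation:
Constraint 1 (Z < Y) on D(Z)={3,4,5,6,7,8} D(Y)={4,5,6,7,8,9}: no change
Constraint 2 (V != Y) on D(V)={3,5,8} D(Y)={4,5,6,7,8,9}: no change
Constraint 3 (Z + W = V) on D(Z)={3,4,5,6,7,8} D(W)={3,4,6,7,9} D(V)={3,5,8}: Z {3,4,5,6,7,8}->{4,5}; W {3,4,6,7,9}->{3,4}; V {3,5,8}->{8}
So after constraint 3: D(Z)={4,5}, size = 2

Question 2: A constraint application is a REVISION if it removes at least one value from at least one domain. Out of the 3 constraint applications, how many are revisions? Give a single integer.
Constraint 1 (Z < Y) on D(Z)={3,4,5,6,7,8} D(Y)={4,5,6,7,8,9}: no change => not a revision
Constraint 2 (V != Y) on D(V)={3,5,8} D(Y)={4,5,6,7,8,9}: no change => not a revision
Constraint 3 (Z + W = V) on D(Z)={3,4,5,6,7,8} D(W)={3,4,6,7,9} D(V)={3,5,8}: Z {3,4,5,6,7,8}->{4,5}; W {3,4,6,7,9}->{3,4}; V {3,5,8}->{8} => REVISION
Total revisions = 1

Answer: 1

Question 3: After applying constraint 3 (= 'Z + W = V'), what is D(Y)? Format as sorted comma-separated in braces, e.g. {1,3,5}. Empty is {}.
Answer: {4,5,6,7,8,9}

Derivation:
Constraint 1 (Z < Y) on D(Z)={3,4,5,6,7,8} D(Y)={4,5,6,7,8,9}: no change
Constraint 2 (V != Y) on D(V)={3,5,8} D(Y)={4,5,6,7,8,9}: no change
Constraint 3 (Z + W = V) on D(Z)={3,4,5,6,7,8} D(W)={3,4,6,7,9} D(V)={3,5,8}: Z {3,4,5,6,7,8}->{4,5}; W {3,4,6,7,9}->{3,4}; V {3,5,8}->{8}
So after constraint 3: D(Y) = {4,5,6,7,8,9}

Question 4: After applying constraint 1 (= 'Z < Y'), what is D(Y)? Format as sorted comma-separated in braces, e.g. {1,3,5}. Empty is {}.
Answer: {4,5,6,7,8,9}

Derivation:
Constraint 1 (Z < Y) on D(Z)={3,4,5,6,7,8} D(Y)={4,5,6,7,8,9}: no change
So after constraint 1: D(Y) = {4,5,6,7,8,9}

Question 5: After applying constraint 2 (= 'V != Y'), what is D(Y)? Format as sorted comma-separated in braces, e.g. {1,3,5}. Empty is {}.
Answer: {4,5,6,7,8,9}

Derivation:
Constraint 1 (Z < Y) on D(Z)={3,4,5,6,7,8} D(Y)={4,5,6,7,8,9}: no change
Constraint 2 (V != Y) on D(V)={3,5,8} D(Y)={4,5,6,7,8,9}: no change
So after constraint 2: D(Y) = {4,5,6,7,8,9}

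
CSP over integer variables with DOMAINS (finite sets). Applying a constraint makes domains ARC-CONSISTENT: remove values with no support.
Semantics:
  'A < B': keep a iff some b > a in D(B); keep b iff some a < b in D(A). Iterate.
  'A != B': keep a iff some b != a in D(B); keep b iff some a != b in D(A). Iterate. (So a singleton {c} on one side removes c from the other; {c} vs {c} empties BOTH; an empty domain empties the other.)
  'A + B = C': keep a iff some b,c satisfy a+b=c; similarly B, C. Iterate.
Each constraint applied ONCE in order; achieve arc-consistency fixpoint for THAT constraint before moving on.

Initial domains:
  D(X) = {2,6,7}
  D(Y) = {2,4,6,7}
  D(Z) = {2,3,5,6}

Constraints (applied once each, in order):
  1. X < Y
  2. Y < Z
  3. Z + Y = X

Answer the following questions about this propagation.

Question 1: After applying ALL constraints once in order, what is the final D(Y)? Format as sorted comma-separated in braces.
Constraint 1 (X < Y) on D(X)={2,6,7} D(Y)={2,4,6,7}: X {2,6,7}->{2,6}; Y {2,4,6,7}->{4,6,7}
Constraint 2 (Y < Z) on D(Y)={4,6,7} D(Z)={2,3,5,6}: Y {4,6,7}->{4}; Z {2,3,5,6}->{5,6}
Constraint 3 (Z + Y = X) on D(Z)={5,6} D(Y)={4} D(X)={2,6}: Z {5,6}->{}; Y {4}->{}; X {2,6}->{}
So after all 3 constraints: D(Y) = {}

Answer: {}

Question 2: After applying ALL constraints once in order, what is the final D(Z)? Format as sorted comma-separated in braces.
Constraint 1 (X < Y) on D(X)={2,6,7} D(Y)={2,4,6,7}: X {2,6,7}->{2,6}; Y {2,4,6,7}->{4,6,7}
Constraint 2 (Y < Z) on D(Y)={4,6,7} D(Z)={2,3,5,6}: Y {4,6,7}->{4}; Z {2,3,5,6}->{5,6}
Constraint 3 (Z + Y = X) on D(Z)={5,6} D(Y)={4} D(X)={2,6}: Z {5,6}->{}; Y {4}->{}; X {2,6}->{}
So after all 3 constraints: D(Z) = {}

Answer: {}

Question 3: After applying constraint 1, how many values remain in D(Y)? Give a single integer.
Constraint 1 (X < Y) on D(X)={2,6,7} D(Y)={2,4,6,7}: X {2,6,7}->{2,6}; Y {2,4,6,7}->{4,6,7}
So after constraint 1: D(Y)={4,6,7}, size = 3

Answer: 3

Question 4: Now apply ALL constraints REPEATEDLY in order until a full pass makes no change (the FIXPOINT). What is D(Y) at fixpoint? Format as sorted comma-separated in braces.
pass 0 (initial): D(Y)={2,4,6,7}
pass 1: X {2,6,7}->{}; Y {2,4,6,7}->{}; Z {2,3,5,6}->{}
pass 2: no change
Fixpoint after 2 passes: D(Y) = {}

Answer: {}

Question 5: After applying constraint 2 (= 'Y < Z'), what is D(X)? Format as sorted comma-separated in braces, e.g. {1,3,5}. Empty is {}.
Answer: {2,6}

Derivation:
Constraint 1 (X < Y) on D(X)={2,6,7} D(Y)={2,4,6,7}: X {2,6,7}->{2,6}; Y {2,4,6,7}->{4,6,7}
Constraint 2 (Y < Z) on D(Y)={4,6,7} D(Z)={2,3,5,6}: Y {4,6,7}->{4}; Z {2,3,5,6}->{5,6}
So after constraint 2: D(X) = {2,6}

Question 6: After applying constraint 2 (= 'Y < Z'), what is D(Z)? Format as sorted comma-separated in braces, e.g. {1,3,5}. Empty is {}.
Constraint 1 (X < Y) on D(X)={2,6,7} D(Y)={2,4,6,7}: X {2,6,7}->{2,6}; Y {2,4,6,7}->{4,6,7}
Constraint 2 (Y < Z) on D(Y)={4,6,7} D(Z)={2,3,5,6}: Y {4,6,7}->{4}; Z {2,3,5,6}->{5,6}
So after constraint 2: D(Z) = {5,6}

Answer: {5,6}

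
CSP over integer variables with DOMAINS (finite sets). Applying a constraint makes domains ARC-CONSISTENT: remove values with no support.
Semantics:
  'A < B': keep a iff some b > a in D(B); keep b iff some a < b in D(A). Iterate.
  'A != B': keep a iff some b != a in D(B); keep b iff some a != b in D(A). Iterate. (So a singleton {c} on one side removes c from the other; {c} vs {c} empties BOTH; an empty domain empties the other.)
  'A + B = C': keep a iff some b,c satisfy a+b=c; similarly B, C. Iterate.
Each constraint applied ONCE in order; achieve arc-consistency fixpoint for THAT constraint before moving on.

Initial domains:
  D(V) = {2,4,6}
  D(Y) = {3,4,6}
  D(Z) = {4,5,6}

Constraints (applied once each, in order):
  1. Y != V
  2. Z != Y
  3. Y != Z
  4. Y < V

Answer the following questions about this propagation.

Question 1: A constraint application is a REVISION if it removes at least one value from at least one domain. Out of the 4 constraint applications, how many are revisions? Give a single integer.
Constraint 1 (Y != V) on D(Y)={3,4,6} D(V)={2,4,6}: no change => not a revision
Constraint 2 (Z != Y) on D(Z)={4,5,6} D(Y)={3,4,6}: no change => not a revision
Constraint 3 (Y != Z) on D(Y)={3,4,6} D(Z)={4,5,6}: no change => not a revision
Constraint 4 (Y < V) on D(Y)={3,4,6} D(V)={2,4,6}: Y {3,4,6}->{3,4}; V {2,4,6}->{4,6} => REVISION
Total revisions = 1

Answer: 1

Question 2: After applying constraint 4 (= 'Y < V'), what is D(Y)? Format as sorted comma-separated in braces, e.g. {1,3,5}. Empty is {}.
Constraint 1 (Y != V) on D(Y)={3,4,6} D(V)={2,4,6}: no change
Constraint 2 (Z != Y) on D(Z)={4,5,6} D(Y)={3,4,6}: no change
Constraint 3 (Y != Z) on D(Y)={3,4,6} D(Z)={4,5,6}: no change
Constraint 4 (Y < V) on D(Y)={3,4,6} D(V)={2,4,6}: Y {3,4,6}->{3,4}; V {2,4,6}->{4,6}
So after constraint 4: D(Y) = {3,4}

Answer: {3,4}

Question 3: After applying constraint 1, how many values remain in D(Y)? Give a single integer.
Constraint 1 (Y != V) on D(Y)={3,4,6} D(V)={2,4,6}: no change
So after constraint 1: D(Y)={3,4,6}, size = 3

Answer: 3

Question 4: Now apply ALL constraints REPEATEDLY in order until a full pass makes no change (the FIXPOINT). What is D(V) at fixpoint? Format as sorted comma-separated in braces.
pass 0 (initial): D(V)={2,4,6}
pass 1: V {2,4,6}->{4,6}; Y {3,4,6}->{3,4}
pass 2: no change
Fixpoint after 2 passes: D(V) = {4,6}

Answer: {4,6}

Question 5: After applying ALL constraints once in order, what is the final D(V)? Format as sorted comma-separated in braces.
Answer: {4,6}

Derivation:
Constraint 1 (Y != V) on D(Y)={3,4,6} D(V)={2,4,6}: no change
Constraint 2 (Z != Y) on D(Z)={4,5,6} D(Y)={3,4,6}: no change
Constraint 3 (Y != Z) on D(Y)={3,4,6} D(Z)={4,5,6}: no change
Constraint 4 (Y < V) on D(Y)={3,4,6} D(V)={2,4,6}: Y {3,4,6}->{3,4}; V {2,4,6}->{4,6}
So after all 4 constraints: D(V) = {4,6}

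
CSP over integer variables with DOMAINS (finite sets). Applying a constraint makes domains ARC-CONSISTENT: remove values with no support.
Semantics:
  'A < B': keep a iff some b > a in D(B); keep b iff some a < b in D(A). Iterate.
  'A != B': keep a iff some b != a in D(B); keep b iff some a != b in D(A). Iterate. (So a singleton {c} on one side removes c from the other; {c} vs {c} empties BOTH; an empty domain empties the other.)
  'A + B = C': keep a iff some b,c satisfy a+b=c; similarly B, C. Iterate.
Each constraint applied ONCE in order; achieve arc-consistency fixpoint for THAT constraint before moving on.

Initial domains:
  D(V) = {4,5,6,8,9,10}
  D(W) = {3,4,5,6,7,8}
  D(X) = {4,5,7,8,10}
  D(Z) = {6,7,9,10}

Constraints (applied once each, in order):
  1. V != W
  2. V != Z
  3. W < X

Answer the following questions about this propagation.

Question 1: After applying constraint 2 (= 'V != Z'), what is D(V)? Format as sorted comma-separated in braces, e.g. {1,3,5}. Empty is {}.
Answer: {4,5,6,8,9,10}

Derivation:
Constraint 1 (V != W) on D(V)={4,5,6,8,9,10} D(W)={3,4,5,6,7,8}: no change
Constraint 2 (V != Z) on D(V)={4,5,6,8,9,10} D(Z)={6,7,9,10}: no change
So after constraint 2: D(V) = {4,5,6,8,9,10}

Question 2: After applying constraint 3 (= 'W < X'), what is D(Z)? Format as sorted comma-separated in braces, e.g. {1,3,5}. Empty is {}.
Constraint 1 (V != W) on D(V)={4,5,6,8,9,10} D(W)={3,4,5,6,7,8}: no change
Constraint 2 (V != Z) on D(V)={4,5,6,8,9,10} D(Z)={6,7,9,10}: no change
Constraint 3 (W < X) on D(W)={3,4,5,6,7,8} D(X)={4,5,7,8,10}: no change
So after constraint 3: D(Z) = {6,7,9,10}

Answer: {6,7,9,10}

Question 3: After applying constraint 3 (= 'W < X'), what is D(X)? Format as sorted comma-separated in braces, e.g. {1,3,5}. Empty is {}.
Constraint 1 (V != W) on D(V)={4,5,6,8,9,10} D(W)={3,4,5,6,7,8}: no change
Constraint 2 (V != Z) on D(V)={4,5,6,8,9,10} D(Z)={6,7,9,10}: no change
Constraint 3 (W < X) on D(W)={3,4,5,6,7,8} D(X)={4,5,7,8,10}: no change
So after constraint 3: D(X) = {4,5,7,8,10}

Answer: {4,5,7,8,10}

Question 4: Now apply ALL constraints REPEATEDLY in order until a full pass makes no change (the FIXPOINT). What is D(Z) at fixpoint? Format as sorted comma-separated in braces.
pass 0 (initial): D(Z)={6,7,9,10}
pass 1: no change
Fixpoint after 1 passes: D(Z) = {6,7,9,10}

Answer: {6,7,9,10}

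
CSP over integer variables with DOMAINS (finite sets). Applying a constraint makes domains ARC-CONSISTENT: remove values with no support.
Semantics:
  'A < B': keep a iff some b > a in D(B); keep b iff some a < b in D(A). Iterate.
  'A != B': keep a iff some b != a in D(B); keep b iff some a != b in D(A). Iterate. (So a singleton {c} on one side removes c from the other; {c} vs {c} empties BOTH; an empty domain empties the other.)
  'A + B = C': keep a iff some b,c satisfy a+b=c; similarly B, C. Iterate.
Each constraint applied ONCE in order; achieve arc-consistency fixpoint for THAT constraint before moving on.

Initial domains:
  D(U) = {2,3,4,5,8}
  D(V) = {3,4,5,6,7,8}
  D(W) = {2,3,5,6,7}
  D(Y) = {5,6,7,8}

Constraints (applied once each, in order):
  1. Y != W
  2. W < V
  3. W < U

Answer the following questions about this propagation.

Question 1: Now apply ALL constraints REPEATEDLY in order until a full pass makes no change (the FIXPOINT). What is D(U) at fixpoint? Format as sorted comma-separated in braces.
pass 0 (initial): D(U)={2,3,4,5,8}
pass 1: U {2,3,4,5,8}->{3,4,5,8}
pass 2: no change
Fixpoint after 2 passes: D(U) = {3,4,5,8}

Answer: {3,4,5,8}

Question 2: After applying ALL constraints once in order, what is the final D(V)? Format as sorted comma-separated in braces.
Constraint 1 (Y != W) on D(Y)={5,6,7,8} D(W)={2,3,5,6,7}: no change
Constraint 2 (W < V) on D(W)={2,3,5,6,7} D(V)={3,4,5,6,7,8}: no change
Constraint 3 (W < U) on D(W)={2,3,5,6,7} D(U)={2,3,4,5,8}: U {2,3,4,5,8}->{3,4,5,8}
So after all 3 constraints: D(V) = {3,4,5,6,7,8}

Answer: {3,4,5,6,7,8}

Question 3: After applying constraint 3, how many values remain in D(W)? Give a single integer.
Answer: 5

Derivation:
Constraint 1 (Y != W) on D(Y)={5,6,7,8} D(W)={2,3,5,6,7}: no change
Constraint 2 (W < V) on D(W)={2,3,5,6,7} D(V)={3,4,5,6,7,8}: no change
Constraint 3 (W < U) on D(W)={2,3,5,6,7} D(U)={2,3,4,5,8}: U {2,3,4,5,8}->{3,4,5,8}
So after constraint 3: D(W)={2,3,5,6,7}, size = 5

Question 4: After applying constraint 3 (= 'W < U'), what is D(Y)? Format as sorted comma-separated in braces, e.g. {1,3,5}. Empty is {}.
Answer: {5,6,7,8}

Derivation:
Constraint 1 (Y != W) on D(Y)={5,6,7,8} D(W)={2,3,5,6,7}: no change
Constraint 2 (W < V) on D(W)={2,3,5,6,7} D(V)={3,4,5,6,7,8}: no change
Constraint 3 (W < U) on D(W)={2,3,5,6,7} D(U)={2,3,4,5,8}: U {2,3,4,5,8}->{3,4,5,8}
So after constraint 3: D(Y) = {5,6,7,8}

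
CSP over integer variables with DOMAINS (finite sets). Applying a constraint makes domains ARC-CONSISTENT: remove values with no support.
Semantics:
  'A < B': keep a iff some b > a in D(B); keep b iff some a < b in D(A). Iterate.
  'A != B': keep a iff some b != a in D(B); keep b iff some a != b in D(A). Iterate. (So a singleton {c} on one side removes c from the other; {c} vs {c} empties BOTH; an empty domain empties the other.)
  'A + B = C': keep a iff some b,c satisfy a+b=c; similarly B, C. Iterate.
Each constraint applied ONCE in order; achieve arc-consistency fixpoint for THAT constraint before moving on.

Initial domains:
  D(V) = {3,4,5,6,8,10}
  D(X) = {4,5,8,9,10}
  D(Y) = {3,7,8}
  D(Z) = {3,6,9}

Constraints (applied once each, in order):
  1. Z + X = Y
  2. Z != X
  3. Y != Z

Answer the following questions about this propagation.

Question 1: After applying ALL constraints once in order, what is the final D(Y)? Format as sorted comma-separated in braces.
Answer: {7,8}

Derivation:
Constraint 1 (Z + X = Y) on D(Z)={3,6,9} D(X)={4,5,8,9,10} D(Y)={3,7,8}: Z {3,6,9}->{3}; X {4,5,8,9,10}->{4,5}; Y {3,7,8}->{7,8}
Constraint 2 (Z != X) on D(Z)={3} D(X)={4,5}: no change
Constraint 3 (Y != Z) on D(Y)={7,8} D(Z)={3}: no change
So after all 3 constraints: D(Y) = {7,8}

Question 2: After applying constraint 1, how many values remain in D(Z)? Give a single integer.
Answer: 1

Derivation:
Constraint 1 (Z + X = Y) on D(Z)={3,6,9} D(X)={4,5,8,9,10} D(Y)={3,7,8}: Z {3,6,9}->{3}; X {4,5,8,9,10}->{4,5}; Y {3,7,8}->{7,8}
So after constraint 1: D(Z)={3}, size = 1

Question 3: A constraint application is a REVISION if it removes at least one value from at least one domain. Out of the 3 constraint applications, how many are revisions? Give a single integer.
Constraint 1 (Z + X = Y) on D(Z)={3,6,9} D(X)={4,5,8,9,10} D(Y)={3,7,8}: Z {3,6,9}->{3}; X {4,5,8,9,10}->{4,5}; Y {3,7,8}->{7,8} => REVISION
Constraint 2 (Z != X) on D(Z)={3} D(X)={4,5}: no change => not a revision
Constraint 3 (Y != Z) on D(Y)={7,8} D(Z)={3}: no change => not a revision
Total revisions = 1

Answer: 1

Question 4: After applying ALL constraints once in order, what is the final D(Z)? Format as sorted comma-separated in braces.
Constraint 1 (Z + X = Y) on D(Z)={3,6,9} D(X)={4,5,8,9,10} D(Y)={3,7,8}: Z {3,6,9}->{3}; X {4,5,8,9,10}->{4,5}; Y {3,7,8}->{7,8}
Constraint 2 (Z != X) on D(Z)={3} D(X)={4,5}: no change
Constraint 3 (Y != Z) on D(Y)={7,8} D(Z)={3}: no change
So after all 3 constraints: D(Z) = {3}

Answer: {3}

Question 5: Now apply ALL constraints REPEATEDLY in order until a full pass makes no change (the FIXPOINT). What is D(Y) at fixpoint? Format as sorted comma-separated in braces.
pass 0 (initial): D(Y)={3,7,8}
pass 1: X {4,5,8,9,10}->{4,5}; Y {3,7,8}->{7,8}; Z {3,6,9}->{3}
pass 2: no change
Fixpoint after 2 passes: D(Y) = {7,8}

Answer: {7,8}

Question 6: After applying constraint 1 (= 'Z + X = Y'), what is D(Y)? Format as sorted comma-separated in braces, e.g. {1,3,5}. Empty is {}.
Answer: {7,8}

Derivation:
Constraint 1 (Z + X = Y) on D(Z)={3,6,9} D(X)={4,5,8,9,10} D(Y)={3,7,8}: Z {3,6,9}->{3}; X {4,5,8,9,10}->{4,5}; Y {3,7,8}->{7,8}
So after constraint 1: D(Y) = {7,8}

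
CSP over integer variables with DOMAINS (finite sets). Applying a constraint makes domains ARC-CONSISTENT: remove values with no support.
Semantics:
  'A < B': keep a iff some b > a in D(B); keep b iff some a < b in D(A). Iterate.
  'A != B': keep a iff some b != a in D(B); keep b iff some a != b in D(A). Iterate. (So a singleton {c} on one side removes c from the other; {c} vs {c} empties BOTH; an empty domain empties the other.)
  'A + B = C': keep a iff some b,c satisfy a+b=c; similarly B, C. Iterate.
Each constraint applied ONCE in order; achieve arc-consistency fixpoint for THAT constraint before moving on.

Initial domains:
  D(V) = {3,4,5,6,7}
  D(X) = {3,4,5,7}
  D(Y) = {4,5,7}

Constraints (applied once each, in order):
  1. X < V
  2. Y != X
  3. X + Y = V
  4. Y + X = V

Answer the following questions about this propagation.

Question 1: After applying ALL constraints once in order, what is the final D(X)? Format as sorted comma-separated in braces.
Answer: {3}

Derivation:
Constraint 1 (X < V) on D(X)={3,4,5,7} D(V)={3,4,5,6,7}: X {3,4,5,7}->{3,4,5}; V {3,4,5,6,7}->{4,5,6,7}
Constraint 2 (Y != X) on D(Y)={4,5,7} D(X)={3,4,5}: no change
Constraint 3 (X + Y = V) on D(X)={3,4,5} D(Y)={4,5,7} D(V)={4,5,6,7}: X {3,4,5}->{3}; Y {4,5,7}->{4}; V {4,5,6,7}->{7}
Constraint 4 (Y + X = V) on D(Y)={4} D(X)={3} D(V)={7}: no change
So after all 4 constraints: D(X) = {3}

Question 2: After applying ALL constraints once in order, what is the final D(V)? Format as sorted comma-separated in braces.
Constraint 1 (X < V) on D(X)={3,4,5,7} D(V)={3,4,5,6,7}: X {3,4,5,7}->{3,4,5}; V {3,4,5,6,7}->{4,5,6,7}
Constraint 2 (Y != X) on D(Y)={4,5,7} D(X)={3,4,5}: no change
Constraint 3 (X + Y = V) on D(X)={3,4,5} D(Y)={4,5,7} D(V)={4,5,6,7}: X {3,4,5}->{3}; Y {4,5,7}->{4}; V {4,5,6,7}->{7}
Constraint 4 (Y + X = V) on D(Y)={4} D(X)={3} D(V)={7}: no change
So after all 4 constraints: D(V) = {7}

Answer: {7}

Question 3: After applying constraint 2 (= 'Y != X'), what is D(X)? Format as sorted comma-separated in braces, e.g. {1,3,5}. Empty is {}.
Constraint 1 (X < V) on D(X)={3,4,5,7} D(V)={3,4,5,6,7}: X {3,4,5,7}->{3,4,5}; V {3,4,5,6,7}->{4,5,6,7}
Constraint 2 (Y != X) on D(Y)={4,5,7} D(X)={3,4,5}: no change
So after constraint 2: D(X) = {3,4,5}

Answer: {3,4,5}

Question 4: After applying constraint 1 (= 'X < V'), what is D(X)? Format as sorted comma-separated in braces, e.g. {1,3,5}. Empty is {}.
Constraint 1 (X < V) on D(X)={3,4,5,7} D(V)={3,4,5,6,7}: X {3,4,5,7}->{3,4,5}; V {3,4,5,6,7}->{4,5,6,7}
So after constraint 1: D(X) = {3,4,5}

Answer: {3,4,5}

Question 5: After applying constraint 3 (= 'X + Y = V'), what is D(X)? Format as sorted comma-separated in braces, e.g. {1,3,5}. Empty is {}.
Answer: {3}

Derivation:
Constraint 1 (X < V) on D(X)={3,4,5,7} D(V)={3,4,5,6,7}: X {3,4,5,7}->{3,4,5}; V {3,4,5,6,7}->{4,5,6,7}
Constraint 2 (Y != X) on D(Y)={4,5,7} D(X)={3,4,5}: no change
Constraint 3 (X + Y = V) on D(X)={3,4,5} D(Y)={4,5,7} D(V)={4,5,6,7}: X {3,4,5}->{3}; Y {4,5,7}->{4}; V {4,5,6,7}->{7}
So after constraint 3: D(X) = {3}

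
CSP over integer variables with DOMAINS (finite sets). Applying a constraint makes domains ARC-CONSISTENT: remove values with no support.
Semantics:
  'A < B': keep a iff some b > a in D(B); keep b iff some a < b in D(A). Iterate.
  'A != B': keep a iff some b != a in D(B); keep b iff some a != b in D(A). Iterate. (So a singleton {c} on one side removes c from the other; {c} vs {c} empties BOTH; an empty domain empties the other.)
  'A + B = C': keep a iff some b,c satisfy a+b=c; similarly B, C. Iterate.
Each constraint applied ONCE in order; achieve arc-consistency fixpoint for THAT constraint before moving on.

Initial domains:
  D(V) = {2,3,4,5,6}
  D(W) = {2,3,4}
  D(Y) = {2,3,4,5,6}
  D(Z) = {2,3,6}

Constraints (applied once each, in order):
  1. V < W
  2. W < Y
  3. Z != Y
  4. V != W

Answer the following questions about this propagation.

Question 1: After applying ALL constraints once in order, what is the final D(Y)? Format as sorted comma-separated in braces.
Answer: {4,5,6}

Derivation:
Constraint 1 (V < W) on D(V)={2,3,4,5,6} D(W)={2,3,4}: V {2,3,4,5,6}->{2,3}; W {2,3,4}->{3,4}
Constraint 2 (W < Y) on D(W)={3,4} D(Y)={2,3,4,5,6}: Y {2,3,4,5,6}->{4,5,6}
Constraint 3 (Z != Y) on D(Z)={2,3,6} D(Y)={4,5,6}: no change
Constraint 4 (V != W) on D(V)={2,3} D(W)={3,4}: no change
So after all 4 constraints: D(Y) = {4,5,6}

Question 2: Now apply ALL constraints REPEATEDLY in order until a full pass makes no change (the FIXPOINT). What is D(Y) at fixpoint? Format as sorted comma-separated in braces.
pass 0 (initial): D(Y)={2,3,4,5,6}
pass 1: V {2,3,4,5,6}->{2,3}; W {2,3,4}->{3,4}; Y {2,3,4,5,6}->{4,5,6}
pass 2: no change
Fixpoint after 2 passes: D(Y) = {4,5,6}

Answer: {4,5,6}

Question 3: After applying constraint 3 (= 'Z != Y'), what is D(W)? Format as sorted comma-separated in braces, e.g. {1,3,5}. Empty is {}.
Answer: {3,4}

Derivation:
Constraint 1 (V < W) on D(V)={2,3,4,5,6} D(W)={2,3,4}: V {2,3,4,5,6}->{2,3}; W {2,3,4}->{3,4}
Constraint 2 (W < Y) on D(W)={3,4} D(Y)={2,3,4,5,6}: Y {2,3,4,5,6}->{4,5,6}
Constraint 3 (Z != Y) on D(Z)={2,3,6} D(Y)={4,5,6}: no change
So after constraint 3: D(W) = {3,4}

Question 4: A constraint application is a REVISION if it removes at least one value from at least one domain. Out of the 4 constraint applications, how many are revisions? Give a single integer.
Constraint 1 (V < W) on D(V)={2,3,4,5,6} D(W)={2,3,4}: V {2,3,4,5,6}->{2,3}; W {2,3,4}->{3,4} => REVISION
Constraint 2 (W < Y) on D(W)={3,4} D(Y)={2,3,4,5,6}: Y {2,3,4,5,6}->{4,5,6} => REVISION
Constraint 3 (Z != Y) on D(Z)={2,3,6} D(Y)={4,5,6}: no change => not a revision
Constraint 4 (V != W) on D(V)={2,3} D(W)={3,4}: no change => not a revision
Total revisions = 2

Answer: 2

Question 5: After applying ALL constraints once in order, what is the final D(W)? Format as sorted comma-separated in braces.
Answer: {3,4}

Derivation:
Constraint 1 (V < W) on D(V)={2,3,4,5,6} D(W)={2,3,4}: V {2,3,4,5,6}->{2,3}; W {2,3,4}->{3,4}
Constraint 2 (W < Y) on D(W)={3,4} D(Y)={2,3,4,5,6}: Y {2,3,4,5,6}->{4,5,6}
Constraint 3 (Z != Y) on D(Z)={2,3,6} D(Y)={4,5,6}: no change
Constraint 4 (V != W) on D(V)={2,3} D(W)={3,4}: no change
So after all 4 constraints: D(W) = {3,4}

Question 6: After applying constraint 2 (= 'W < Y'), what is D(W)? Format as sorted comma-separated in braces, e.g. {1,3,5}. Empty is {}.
Answer: {3,4}

Derivation:
Constraint 1 (V < W) on D(V)={2,3,4,5,6} D(W)={2,3,4}: V {2,3,4,5,6}->{2,3}; W {2,3,4}->{3,4}
Constraint 2 (W < Y) on D(W)={3,4} D(Y)={2,3,4,5,6}: Y {2,3,4,5,6}->{4,5,6}
So after constraint 2: D(W) = {3,4}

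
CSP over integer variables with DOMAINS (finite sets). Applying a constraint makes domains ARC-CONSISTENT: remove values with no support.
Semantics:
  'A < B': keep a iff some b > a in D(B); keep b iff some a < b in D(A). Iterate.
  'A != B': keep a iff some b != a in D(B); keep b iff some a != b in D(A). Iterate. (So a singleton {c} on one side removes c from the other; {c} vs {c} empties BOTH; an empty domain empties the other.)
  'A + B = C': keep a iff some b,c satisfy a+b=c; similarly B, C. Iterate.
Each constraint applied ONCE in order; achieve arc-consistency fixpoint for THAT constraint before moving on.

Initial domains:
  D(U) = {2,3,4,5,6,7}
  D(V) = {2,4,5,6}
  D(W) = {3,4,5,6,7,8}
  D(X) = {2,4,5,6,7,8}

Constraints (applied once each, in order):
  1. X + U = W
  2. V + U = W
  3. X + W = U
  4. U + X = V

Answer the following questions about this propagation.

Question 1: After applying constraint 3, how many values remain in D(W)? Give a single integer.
Constraint 1 (X + U = W) on D(X)={2,4,5,6,7,8} D(U)={2,3,4,5,6,7} D(W)={3,4,5,6,7,8}: X {2,4,5,6,7,8}->{2,4,5,6}; U {2,3,4,5,6,7}->{2,3,4,5,6}; W {3,4,5,6,7,8}->{4,5,6,7,8}
Constraint 2 (V + U = W) on D(V)={2,4,5,6} D(U)={2,3,4,5,6} D(W)={4,5,6,7,8}: no change
Constraint 3 (X + W = U) on D(X)={2,4,5,6} D(W)={4,5,6,7,8} D(U)={2,3,4,5,6}: X {2,4,5,6}->{2}; W {4,5,6,7,8}->{4}; U {2,3,4,5,6}->{6}
So after constraint 3: D(W)={4}, size = 1

Answer: 1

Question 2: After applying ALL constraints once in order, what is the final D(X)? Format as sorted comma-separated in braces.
Constraint 1 (X + U = W) on D(X)={2,4,5,6,7,8} D(U)={2,3,4,5,6,7} D(W)={3,4,5,6,7,8}: X {2,4,5,6,7,8}->{2,4,5,6}; U {2,3,4,5,6,7}->{2,3,4,5,6}; W {3,4,5,6,7,8}->{4,5,6,7,8}
Constraint 2 (V + U = W) on D(V)={2,4,5,6} D(U)={2,3,4,5,6} D(W)={4,5,6,7,8}: no change
Constraint 3 (X + W = U) on D(X)={2,4,5,6} D(W)={4,5,6,7,8} D(U)={2,3,4,5,6}: X {2,4,5,6}->{2}; W {4,5,6,7,8}->{4}; U {2,3,4,5,6}->{6}
Constraint 4 (U + X = V) on D(U)={6} D(X)={2} D(V)={2,4,5,6}: U {6}->{}; X {2}->{}; V {2,4,5,6}->{}
So after all 4 constraints: D(X) = {}

Answer: {}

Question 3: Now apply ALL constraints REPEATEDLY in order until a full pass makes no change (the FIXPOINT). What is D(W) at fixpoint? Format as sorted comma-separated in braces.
pass 0 (initial): D(W)={3,4,5,6,7,8}
pass 1: U {2,3,4,5,6,7}->{}; V {2,4,5,6}->{}; W {3,4,5,6,7,8}->{4}; X {2,4,5,6,7,8}->{}
pass 2: W {4}->{}
pass 3: no change
Fixpoint after 3 passes: D(W) = {}

Answer: {}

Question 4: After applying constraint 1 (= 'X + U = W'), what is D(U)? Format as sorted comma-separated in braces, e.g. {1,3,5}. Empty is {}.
Constraint 1 (X + U = W) on D(X)={2,4,5,6,7,8} D(U)={2,3,4,5,6,7} D(W)={3,4,5,6,7,8}: X {2,4,5,6,7,8}->{2,4,5,6}; U {2,3,4,5,6,7}->{2,3,4,5,6}; W {3,4,5,6,7,8}->{4,5,6,7,8}
So after constraint 1: D(U) = {2,3,4,5,6}

Answer: {2,3,4,5,6}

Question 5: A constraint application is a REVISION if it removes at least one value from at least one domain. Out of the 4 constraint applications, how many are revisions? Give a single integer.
Answer: 3

Derivation:
Constraint 1 (X + U = W) on D(X)={2,4,5,6,7,8} D(U)={2,3,4,5,6,7} D(W)={3,4,5,6,7,8}: X {2,4,5,6,7,8}->{2,4,5,6}; U {2,3,4,5,6,7}->{2,3,4,5,6}; W {3,4,5,6,7,8}->{4,5,6,7,8} => REVISION
Constraint 2 (V + U = W) on D(V)={2,4,5,6} D(U)={2,3,4,5,6} D(W)={4,5,6,7,8}: no change => not a revision
Constraint 3 (X + W = U) on D(X)={2,4,5,6} D(W)={4,5,6,7,8} D(U)={2,3,4,5,6}: X {2,4,5,6}->{2}; W {4,5,6,7,8}->{4}; U {2,3,4,5,6}->{6} => REVISION
Constraint 4 (U + X = V) on D(U)={6} D(X)={2} D(V)={2,4,5,6}: U {6}->{}; X {2}->{}; V {2,4,5,6}->{} => REVISION
Total revisions = 3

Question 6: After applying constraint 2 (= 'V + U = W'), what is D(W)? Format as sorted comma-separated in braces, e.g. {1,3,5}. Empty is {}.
Answer: {4,5,6,7,8}

Derivation:
Constraint 1 (X + U = W) on D(X)={2,4,5,6,7,8} D(U)={2,3,4,5,6,7} D(W)={3,4,5,6,7,8}: X {2,4,5,6,7,8}->{2,4,5,6}; U {2,3,4,5,6,7}->{2,3,4,5,6}; W {3,4,5,6,7,8}->{4,5,6,7,8}
Constraint 2 (V + U = W) on D(V)={2,4,5,6} D(U)={2,3,4,5,6} D(W)={4,5,6,7,8}: no change
So after constraint 2: D(W) = {4,5,6,7,8}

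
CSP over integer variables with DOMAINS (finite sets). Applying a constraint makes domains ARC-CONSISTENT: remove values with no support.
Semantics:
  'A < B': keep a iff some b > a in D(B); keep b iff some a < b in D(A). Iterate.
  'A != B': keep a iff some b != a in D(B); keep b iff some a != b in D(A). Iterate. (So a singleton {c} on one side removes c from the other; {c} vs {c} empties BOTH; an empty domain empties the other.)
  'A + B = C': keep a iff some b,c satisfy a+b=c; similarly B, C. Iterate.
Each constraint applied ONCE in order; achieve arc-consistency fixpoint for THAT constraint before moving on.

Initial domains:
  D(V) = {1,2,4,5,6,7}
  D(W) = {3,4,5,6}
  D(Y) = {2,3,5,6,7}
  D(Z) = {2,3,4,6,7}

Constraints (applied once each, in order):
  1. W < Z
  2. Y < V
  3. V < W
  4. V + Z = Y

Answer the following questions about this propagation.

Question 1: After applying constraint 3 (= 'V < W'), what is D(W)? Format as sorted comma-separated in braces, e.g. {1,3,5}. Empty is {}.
Constraint 1 (W < Z) on D(W)={3,4,5,6} D(Z)={2,3,4,6,7}: Z {2,3,4,6,7}->{4,6,7}
Constraint 2 (Y < V) on D(Y)={2,3,5,6,7} D(V)={1,2,4,5,6,7}: Y {2,3,5,6,7}->{2,3,5,6}; V {1,2,4,5,6,7}->{4,5,6,7}
Constraint 3 (V < W) on D(V)={4,5,6,7} D(W)={3,4,5,6}: V {4,5,6,7}->{4,5}; W {3,4,5,6}->{5,6}
So after constraint 3: D(W) = {5,6}

Answer: {5,6}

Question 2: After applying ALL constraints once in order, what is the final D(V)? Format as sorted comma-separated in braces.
Constraint 1 (W < Z) on D(W)={3,4,5,6} D(Z)={2,3,4,6,7}: Z {2,3,4,6,7}->{4,6,7}
Constraint 2 (Y < V) on D(Y)={2,3,5,6,7} D(V)={1,2,4,5,6,7}: Y {2,3,5,6,7}->{2,3,5,6}; V {1,2,4,5,6,7}->{4,5,6,7}
Constraint 3 (V < W) on D(V)={4,5,6,7} D(W)={3,4,5,6}: V {4,5,6,7}->{4,5}; W {3,4,5,6}->{5,6}
Constraint 4 (V + Z = Y) on D(V)={4,5} D(Z)={4,6,7} D(Y)={2,3,5,6}: V {4,5}->{}; Z {4,6,7}->{}; Y {2,3,5,6}->{}
So after all 4 constraints: D(V) = {}

Answer: {}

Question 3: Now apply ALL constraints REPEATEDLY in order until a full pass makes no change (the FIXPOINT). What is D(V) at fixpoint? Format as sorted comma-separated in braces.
pass 0 (initial): D(V)={1,2,4,5,6,7}
pass 1: V {1,2,4,5,6,7}->{}; W {3,4,5,6}->{5,6}; Y {2,3,5,6,7}->{}; Z {2,3,4,6,7}->{}
pass 2: W {5,6}->{}
pass 3: no change
Fixpoint after 3 passes: D(V) = {}

Answer: {}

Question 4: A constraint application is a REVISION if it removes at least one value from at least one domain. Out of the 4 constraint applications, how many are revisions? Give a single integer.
Answer: 4

Derivation:
Constraint 1 (W < Z) on D(W)={3,4,5,6} D(Z)={2,3,4,6,7}: Z {2,3,4,6,7}->{4,6,7} => REVISION
Constraint 2 (Y < V) on D(Y)={2,3,5,6,7} D(V)={1,2,4,5,6,7}: Y {2,3,5,6,7}->{2,3,5,6}; V {1,2,4,5,6,7}->{4,5,6,7} => REVISION
Constraint 3 (V < W) on D(V)={4,5,6,7} D(W)={3,4,5,6}: V {4,5,6,7}->{4,5}; W {3,4,5,6}->{5,6} => REVISION
Constraint 4 (V + Z = Y) on D(V)={4,5} D(Z)={4,6,7} D(Y)={2,3,5,6}: V {4,5}->{}; Z {4,6,7}->{}; Y {2,3,5,6}->{} => REVISION
Total revisions = 4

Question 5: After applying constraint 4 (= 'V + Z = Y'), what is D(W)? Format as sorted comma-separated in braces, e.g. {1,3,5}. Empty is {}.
Answer: {5,6}

Derivation:
Constraint 1 (W < Z) on D(W)={3,4,5,6} D(Z)={2,3,4,6,7}: Z {2,3,4,6,7}->{4,6,7}
Constraint 2 (Y < V) on D(Y)={2,3,5,6,7} D(V)={1,2,4,5,6,7}: Y {2,3,5,6,7}->{2,3,5,6}; V {1,2,4,5,6,7}->{4,5,6,7}
Constraint 3 (V < W) on D(V)={4,5,6,7} D(W)={3,4,5,6}: V {4,5,6,7}->{4,5}; W {3,4,5,6}->{5,6}
Constraint 4 (V + Z = Y) on D(V)={4,5} D(Z)={4,6,7} D(Y)={2,3,5,6}: V {4,5}->{}; Z {4,6,7}->{}; Y {2,3,5,6}->{}
So after constraint 4: D(W) = {5,6}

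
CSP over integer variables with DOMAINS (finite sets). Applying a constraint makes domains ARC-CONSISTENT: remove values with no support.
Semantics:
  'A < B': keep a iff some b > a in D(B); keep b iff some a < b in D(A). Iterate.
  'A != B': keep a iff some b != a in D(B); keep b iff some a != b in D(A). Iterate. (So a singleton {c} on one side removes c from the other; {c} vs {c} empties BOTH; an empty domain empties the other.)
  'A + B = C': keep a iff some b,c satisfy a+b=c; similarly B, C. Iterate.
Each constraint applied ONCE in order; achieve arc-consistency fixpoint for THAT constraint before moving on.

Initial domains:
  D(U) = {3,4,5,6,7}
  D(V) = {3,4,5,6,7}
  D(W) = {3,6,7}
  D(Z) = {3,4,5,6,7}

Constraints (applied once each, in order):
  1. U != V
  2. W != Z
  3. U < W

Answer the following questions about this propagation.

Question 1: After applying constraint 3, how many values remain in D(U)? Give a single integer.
Constraint 1 (U != V) on D(U)={3,4,5,6,7} D(V)={3,4,5,6,7}: no change
Constraint 2 (W != Z) on D(W)={3,6,7} D(Z)={3,4,5,6,7}: no change
Constraint 3 (U < W) on D(U)={3,4,5,6,7} D(W)={3,6,7}: U {3,4,5,6,7}->{3,4,5,6}; W {3,6,7}->{6,7}
So after constraint 3: D(U)={3,4,5,6}, size = 4

Answer: 4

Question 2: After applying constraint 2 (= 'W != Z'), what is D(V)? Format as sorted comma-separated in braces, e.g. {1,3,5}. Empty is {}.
Answer: {3,4,5,6,7}

Derivation:
Constraint 1 (U != V) on D(U)={3,4,5,6,7} D(V)={3,4,5,6,7}: no change
Constraint 2 (W != Z) on D(W)={3,6,7} D(Z)={3,4,5,6,7}: no change
So after constraint 2: D(V) = {3,4,5,6,7}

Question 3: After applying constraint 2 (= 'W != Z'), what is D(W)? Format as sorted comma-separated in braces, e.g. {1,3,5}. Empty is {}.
Answer: {3,6,7}

Derivation:
Constraint 1 (U != V) on D(U)={3,4,5,6,7} D(V)={3,4,5,6,7}: no change
Constraint 2 (W != Z) on D(W)={3,6,7} D(Z)={3,4,5,6,7}: no change
So after constraint 2: D(W) = {3,6,7}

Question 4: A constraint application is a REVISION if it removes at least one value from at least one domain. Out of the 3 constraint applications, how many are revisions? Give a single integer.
Answer: 1

Derivation:
Constraint 1 (U != V) on D(U)={3,4,5,6,7} D(V)={3,4,5,6,7}: no change => not a revision
Constraint 2 (W != Z) on D(W)={3,6,7} D(Z)={3,4,5,6,7}: no change => not a revision
Constraint 3 (U < W) on D(U)={3,4,5,6,7} D(W)={3,6,7}: U {3,4,5,6,7}->{3,4,5,6}; W {3,6,7}->{6,7} => REVISION
Total revisions = 1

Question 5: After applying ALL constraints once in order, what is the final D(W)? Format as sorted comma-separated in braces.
Answer: {6,7}

Derivation:
Constraint 1 (U != V) on D(U)={3,4,5,6,7} D(V)={3,4,5,6,7}: no change
Constraint 2 (W != Z) on D(W)={3,6,7} D(Z)={3,4,5,6,7}: no change
Constraint 3 (U < W) on D(U)={3,4,5,6,7} D(W)={3,6,7}: U {3,4,5,6,7}->{3,4,5,6}; W {3,6,7}->{6,7}
So after all 3 constraints: D(W) = {6,7}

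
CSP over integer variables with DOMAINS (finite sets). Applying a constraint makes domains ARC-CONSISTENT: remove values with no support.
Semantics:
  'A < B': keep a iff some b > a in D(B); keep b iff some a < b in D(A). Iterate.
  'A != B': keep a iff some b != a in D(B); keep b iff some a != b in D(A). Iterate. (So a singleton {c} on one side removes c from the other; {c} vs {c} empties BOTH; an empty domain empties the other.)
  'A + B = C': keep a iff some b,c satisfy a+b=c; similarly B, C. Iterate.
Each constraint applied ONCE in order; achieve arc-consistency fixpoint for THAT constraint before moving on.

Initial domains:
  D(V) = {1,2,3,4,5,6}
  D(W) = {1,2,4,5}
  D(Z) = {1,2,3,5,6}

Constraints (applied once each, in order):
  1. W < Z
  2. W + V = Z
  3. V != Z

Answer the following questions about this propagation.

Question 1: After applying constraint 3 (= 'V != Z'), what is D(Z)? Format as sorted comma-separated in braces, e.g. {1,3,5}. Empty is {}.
Constraint 1 (W < Z) on D(W)={1,2,4,5} D(Z)={1,2,3,5,6}: Z {1,2,3,5,6}->{2,3,5,6}
Constraint 2 (W + V = Z) on D(W)={1,2,4,5} D(V)={1,2,3,4,5,6} D(Z)={2,3,5,6}: V {1,2,3,4,5,6}->{1,2,3,4,5}
Constraint 3 (V != Z) on D(V)={1,2,3,4,5} D(Z)={2,3,5,6}: no change
So after constraint 3: D(Z) = {2,3,5,6}

Answer: {2,3,5,6}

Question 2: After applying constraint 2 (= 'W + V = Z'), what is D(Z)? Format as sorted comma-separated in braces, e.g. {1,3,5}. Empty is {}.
Constraint 1 (W < Z) on D(W)={1,2,4,5} D(Z)={1,2,3,5,6}: Z {1,2,3,5,6}->{2,3,5,6}
Constraint 2 (W + V = Z) on D(W)={1,2,4,5} D(V)={1,2,3,4,5,6} D(Z)={2,3,5,6}: V {1,2,3,4,5,6}->{1,2,3,4,5}
So after constraint 2: D(Z) = {2,3,5,6}

Answer: {2,3,5,6}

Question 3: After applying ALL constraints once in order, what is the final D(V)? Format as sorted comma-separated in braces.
Answer: {1,2,3,4,5}

Derivation:
Constraint 1 (W < Z) on D(W)={1,2,4,5} D(Z)={1,2,3,5,6}: Z {1,2,3,5,6}->{2,3,5,6}
Constraint 2 (W + V = Z) on D(W)={1,2,4,5} D(V)={1,2,3,4,5,6} D(Z)={2,3,5,6}: V {1,2,3,4,5,6}->{1,2,3,4,5}
Constraint 3 (V != Z) on D(V)={1,2,3,4,5} D(Z)={2,3,5,6}: no change
So after all 3 constraints: D(V) = {1,2,3,4,5}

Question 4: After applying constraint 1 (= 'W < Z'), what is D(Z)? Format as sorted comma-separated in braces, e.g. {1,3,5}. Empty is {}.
Constraint 1 (W < Z) on D(W)={1,2,4,5} D(Z)={1,2,3,5,6}: Z {1,2,3,5,6}->{2,3,5,6}
So after constraint 1: D(Z) = {2,3,5,6}

Answer: {2,3,5,6}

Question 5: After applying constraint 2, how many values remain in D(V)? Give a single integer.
Constraint 1 (W < Z) on D(W)={1,2,4,5} D(Z)={1,2,3,5,6}: Z {1,2,3,5,6}->{2,3,5,6}
Constraint 2 (W + V = Z) on D(W)={1,2,4,5} D(V)={1,2,3,4,5,6} D(Z)={2,3,5,6}: V {1,2,3,4,5,6}->{1,2,3,4,5}
So after constraint 2: D(V)={1,2,3,4,5}, size = 5

Answer: 5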